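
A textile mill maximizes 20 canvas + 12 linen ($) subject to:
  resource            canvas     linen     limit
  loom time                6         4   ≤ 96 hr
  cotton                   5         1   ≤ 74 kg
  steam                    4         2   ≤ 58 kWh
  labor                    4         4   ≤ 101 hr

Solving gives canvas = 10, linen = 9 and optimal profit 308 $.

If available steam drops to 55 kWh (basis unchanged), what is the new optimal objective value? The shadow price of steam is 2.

302

Δb = -3, so new z* = 308 + (2)·(-3) = 308 − 6 = 302.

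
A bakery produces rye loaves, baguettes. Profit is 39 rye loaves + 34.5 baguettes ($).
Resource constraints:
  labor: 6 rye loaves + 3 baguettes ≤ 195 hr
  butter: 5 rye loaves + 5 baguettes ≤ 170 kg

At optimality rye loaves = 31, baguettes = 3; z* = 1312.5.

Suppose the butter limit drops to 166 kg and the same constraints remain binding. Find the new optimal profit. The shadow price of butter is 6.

Δb = -4, so new z* = 1312.5 + (6)·(-4) = 1312.5 − 24 = 1288.5.

1288.5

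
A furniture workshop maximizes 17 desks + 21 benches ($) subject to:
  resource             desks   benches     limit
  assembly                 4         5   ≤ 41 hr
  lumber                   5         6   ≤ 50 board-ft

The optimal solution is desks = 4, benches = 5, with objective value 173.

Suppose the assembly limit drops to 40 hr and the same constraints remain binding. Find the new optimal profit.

170

Both assembly and lumber are binding at x*.
The binding rows give the dual system: 4·y_assembly + 5·y_lumber = 17 and 5·y_assembly + 6·y_lumber = 21.
→ y_assembly = 3 and y_lumber = 1.
Δz = y_assembly·Δb = 3 × (-1) = -3, so new z* = 173 − 3 = 170.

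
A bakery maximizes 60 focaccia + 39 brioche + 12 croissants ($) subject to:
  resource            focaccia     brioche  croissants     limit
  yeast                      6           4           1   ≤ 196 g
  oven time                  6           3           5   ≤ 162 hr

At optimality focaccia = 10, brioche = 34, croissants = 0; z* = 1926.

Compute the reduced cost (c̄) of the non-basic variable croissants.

Both yeast and oven time are binding at x*.
Dual feasibility on the basic columns requires 6·y_yeast + 6·y_oven time = 60, 4·y_yeast + 3·y_oven time = 39.
→ y_yeast = 9 and y_oven time = 1.
Reduced cost of croissants: c₃ − yᵀa₃ = 12 − (9·1 + 1·5) = 12 − 14 = -2.

-2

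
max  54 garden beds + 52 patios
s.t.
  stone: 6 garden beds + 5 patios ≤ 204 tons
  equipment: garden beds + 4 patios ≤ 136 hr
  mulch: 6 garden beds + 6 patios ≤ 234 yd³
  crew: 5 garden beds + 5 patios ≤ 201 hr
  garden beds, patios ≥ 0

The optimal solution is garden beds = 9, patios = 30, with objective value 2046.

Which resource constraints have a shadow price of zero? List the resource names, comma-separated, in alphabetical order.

crew, equipment

stone: 204/204 (binding)
equipment: 129/136 (slack 7)
mulch: 234/234 (binding)
crew: 195/201 (slack 6)
By complementary slackness, a constraint with positive slack has shadow price 0 → crew, equipment.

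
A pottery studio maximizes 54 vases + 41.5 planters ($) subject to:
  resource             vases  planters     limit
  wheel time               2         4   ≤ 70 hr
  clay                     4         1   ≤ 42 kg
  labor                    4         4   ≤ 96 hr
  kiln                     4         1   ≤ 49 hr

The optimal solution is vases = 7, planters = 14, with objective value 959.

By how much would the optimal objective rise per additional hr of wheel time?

Binding: wheel time and clay. Non-binding: labor (12 unused), kiln (7 unused).
Slack constraints have shadow price 0 (complementary slackness).
From A_Bᵀ y = c: 2·y_wheel time + 4·y_clay = 54; 4·y_wheel time + 1·y_clay = 41.5.
Solving: y_wheel time = 8, y_clay = 9.5.
Shadow price of wheel time = 8.

8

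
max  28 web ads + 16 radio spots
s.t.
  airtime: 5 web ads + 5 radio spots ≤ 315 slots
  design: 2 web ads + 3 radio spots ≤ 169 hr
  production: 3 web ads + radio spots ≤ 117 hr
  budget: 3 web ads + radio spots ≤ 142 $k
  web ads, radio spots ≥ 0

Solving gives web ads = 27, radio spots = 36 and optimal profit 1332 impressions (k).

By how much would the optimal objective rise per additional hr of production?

6

Binding: airtime and production. Non-binding: design (7 unused), budget (25 unused).
Since design, budget are not tight, their duals are 0.
The binding rows give the dual system: 5·y_airtime + 3·y_production = 28 and 5·y_airtime + 1·y_production = 16.
This yields shadow prices y_airtime = 2, y_production = 6.
Shadow price of production = 6.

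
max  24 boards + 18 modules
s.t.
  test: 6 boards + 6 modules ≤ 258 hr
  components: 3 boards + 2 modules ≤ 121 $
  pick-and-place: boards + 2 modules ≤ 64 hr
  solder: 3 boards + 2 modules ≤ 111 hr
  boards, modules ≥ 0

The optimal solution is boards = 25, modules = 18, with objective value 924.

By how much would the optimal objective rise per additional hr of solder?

6

Check each constraint at x*: test 258/258 (tight); components 111/121 (slack 10); pick-and-place 61/64 (slack 3); solder 111/111 (tight).
Slack constraints have shadow price 0 (complementary slackness).
The binding rows give the dual system: 6·y_test + 3·y_solder = 24 and 6·y_test + 2·y_solder = 18.
Solving: y_test = 1, y_solder = 6.
Shadow price of solder = 6.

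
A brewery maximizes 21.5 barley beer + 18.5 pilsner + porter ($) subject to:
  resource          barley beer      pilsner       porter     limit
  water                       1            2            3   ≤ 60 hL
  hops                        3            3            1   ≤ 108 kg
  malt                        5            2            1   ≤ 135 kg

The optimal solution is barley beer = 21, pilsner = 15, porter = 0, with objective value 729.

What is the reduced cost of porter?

-5.5

Binding: hops and malt. Non-binding: water (9 unused).
Slack constraints have shadow price 0 (complementary slackness).
Dual feasibility on the basic columns requires 3·y_hops + 5·y_malt = 21.5, 3·y_hops + 2·y_malt = 18.5.
→ y_hops = 5.5 and y_malt = 1.
Reduced cost of porter: c₃ − yᵀa₃ = 1 − (5.5·1 + 1·1) = 1 − 6.5 = -5.5.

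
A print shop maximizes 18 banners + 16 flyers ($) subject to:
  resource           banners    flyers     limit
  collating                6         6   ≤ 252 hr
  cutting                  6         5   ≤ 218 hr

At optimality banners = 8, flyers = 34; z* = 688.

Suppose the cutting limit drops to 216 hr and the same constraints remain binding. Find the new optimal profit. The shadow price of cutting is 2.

684

Δb = -2, so new z* = 688 + (2)·(-2) = 688 − 4 = 684.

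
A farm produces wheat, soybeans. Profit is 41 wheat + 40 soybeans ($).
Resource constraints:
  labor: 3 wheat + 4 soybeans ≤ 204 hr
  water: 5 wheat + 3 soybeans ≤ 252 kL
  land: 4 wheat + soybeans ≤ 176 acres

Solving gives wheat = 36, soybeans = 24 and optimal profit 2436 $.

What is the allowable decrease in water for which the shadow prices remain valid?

Binding constraints: labor, water. The basis is B = [[3,4],[5,3]] with det -11.
Per unit decrease in water, x* moves by d = (-0.3636, 0.2727).
The basis stays optimal until wheat reaches 0; allowable decrease = 99 kL.

99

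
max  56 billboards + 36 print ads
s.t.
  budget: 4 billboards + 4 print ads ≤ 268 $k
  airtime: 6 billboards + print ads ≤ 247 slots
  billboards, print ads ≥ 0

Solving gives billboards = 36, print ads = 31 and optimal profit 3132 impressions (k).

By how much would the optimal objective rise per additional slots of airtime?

4

Check each constraint at x*: budget 268/268 (tight); airtime 247/247 (tight).
Dual feasibility on the basic columns requires 4·y_budget + 6·y_airtime = 56, 4·y_budget + 1·y_airtime = 36.
This yields shadow prices y_budget = 8, y_airtime = 4.
Shadow price of airtime = 4.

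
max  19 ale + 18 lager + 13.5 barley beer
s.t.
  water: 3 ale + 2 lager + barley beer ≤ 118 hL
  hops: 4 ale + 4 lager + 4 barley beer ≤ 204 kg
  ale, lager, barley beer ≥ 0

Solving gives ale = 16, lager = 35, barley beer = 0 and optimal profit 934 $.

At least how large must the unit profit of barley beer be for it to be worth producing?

At the optimum: water uses 118 of 118 (binding); hops uses 204 of 204 (binding).
Dual feasibility on the basic columns requires 3·y_water + 4·y_hops = 19, 2·y_water + 4·y_hops = 18.
This yields shadow prices y_water = 1, y_hops = 4.
barley beer enters the basis when its profit ≥ yᵀa₃ = 1·1 + 4·4 = 17.

17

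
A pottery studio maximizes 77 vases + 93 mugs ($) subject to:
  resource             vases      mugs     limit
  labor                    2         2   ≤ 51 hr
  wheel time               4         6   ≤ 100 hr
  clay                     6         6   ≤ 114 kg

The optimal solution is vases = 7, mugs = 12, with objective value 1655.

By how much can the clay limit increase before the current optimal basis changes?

36

Binding constraints: wheel time, clay. The basis is B = [[4,6],[6,6]] with det -12.
Per unit increase in clay, x* moves by d = (0.5, -0.3333).
The basis stays optimal until mugs reaches 0; allowable increase = 36 kg.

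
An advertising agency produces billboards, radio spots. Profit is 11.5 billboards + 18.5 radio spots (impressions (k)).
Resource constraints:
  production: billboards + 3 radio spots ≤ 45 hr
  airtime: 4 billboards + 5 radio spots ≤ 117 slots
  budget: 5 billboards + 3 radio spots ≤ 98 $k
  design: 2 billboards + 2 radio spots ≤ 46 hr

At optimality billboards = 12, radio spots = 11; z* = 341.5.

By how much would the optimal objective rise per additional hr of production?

At the optimum: production uses 45 of 45 (binding); airtime uses 103 of 117 (slack = 14); budget uses 93 of 98 (slack = 5); design uses 46 of 46 (binding).
By complementary slackness, y = 0 for the non-binding constraints.
From A_Bᵀ y = c: 1·y_production + 2·y_design = 11.5; 3·y_production + 2·y_design = 18.5.
Solving: y_production = 3.5, y_design = 4.
Shadow price of production = 3.5.

3.5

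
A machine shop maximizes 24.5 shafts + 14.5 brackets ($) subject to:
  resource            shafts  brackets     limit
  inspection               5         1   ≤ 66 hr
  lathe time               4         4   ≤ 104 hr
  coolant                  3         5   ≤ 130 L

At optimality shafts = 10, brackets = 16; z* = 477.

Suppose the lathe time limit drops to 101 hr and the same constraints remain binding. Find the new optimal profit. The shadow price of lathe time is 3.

Δb = -3, so new z* = 477 + (3)·(-3) = 477 − 9 = 468.

468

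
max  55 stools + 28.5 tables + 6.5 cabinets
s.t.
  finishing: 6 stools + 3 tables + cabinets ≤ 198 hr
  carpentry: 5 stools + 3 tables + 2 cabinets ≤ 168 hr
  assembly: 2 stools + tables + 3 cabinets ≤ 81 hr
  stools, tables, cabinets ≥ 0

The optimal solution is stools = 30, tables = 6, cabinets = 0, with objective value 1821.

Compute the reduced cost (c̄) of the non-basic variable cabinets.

-5

Binding: finishing and carpentry. Non-binding: assembly (15 unused).
By complementary slackness, y = 0 for the non-binding constraint.
Dual feasibility on the basic columns requires 6·y_finishing + 5·y_carpentry = 55, 3·y_finishing + 3·y_carpentry = 28.5.
This yields shadow prices y_finishing = 7.5, y_carpentry = 2.
Reduced cost of cabinets: c₃ − yᵀa₃ = 6.5 − (7.5·1 + 2·2) = 6.5 − 11.5 = -5.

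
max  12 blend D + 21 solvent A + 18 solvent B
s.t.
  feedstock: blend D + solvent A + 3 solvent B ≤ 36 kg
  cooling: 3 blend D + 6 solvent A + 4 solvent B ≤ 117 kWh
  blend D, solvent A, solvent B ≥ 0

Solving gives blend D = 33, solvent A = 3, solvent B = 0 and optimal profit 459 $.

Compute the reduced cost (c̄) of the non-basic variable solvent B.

-3

At the optimum: feedstock uses 36 of 36 (binding); cooling uses 117 of 117 (binding).
The binding rows give the dual system: 1·y_feedstock + 3·y_cooling = 12 and 1·y_feedstock + 6·y_cooling = 21.
This yields shadow prices y_feedstock = 3, y_cooling = 3.
Reduced cost of solvent B: c₃ − yᵀa₃ = 18 − (3·3 + 3·4) = 18 − 21 = -3.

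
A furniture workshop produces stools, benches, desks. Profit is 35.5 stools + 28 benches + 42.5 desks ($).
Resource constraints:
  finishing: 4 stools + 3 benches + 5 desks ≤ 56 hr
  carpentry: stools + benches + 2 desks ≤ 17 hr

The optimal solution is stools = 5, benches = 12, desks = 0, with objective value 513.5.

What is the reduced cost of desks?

-6

Check each constraint at x*: finishing 56/56 (tight); carpentry 17/17 (tight).
From A_Bᵀ y = c: 4·y_finishing + 1·y_carpentry = 35.5; 3·y_finishing + 1·y_carpentry = 28.
This yields shadow prices y_finishing = 7.5, y_carpentry = 5.5.
Reduced cost of desks: c₃ − yᵀa₃ = 42.5 − (7.5·5 + 5.5·2) = 42.5 − 48.5 = -6.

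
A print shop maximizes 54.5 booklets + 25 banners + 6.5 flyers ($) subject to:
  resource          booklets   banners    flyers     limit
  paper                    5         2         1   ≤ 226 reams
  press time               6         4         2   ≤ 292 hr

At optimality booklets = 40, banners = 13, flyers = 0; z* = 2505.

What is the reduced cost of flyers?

Check each constraint at x*: paper 226/226 (tight); press time 292/292 (tight).
Dual feasibility on the basic columns requires 5·y_paper + 6·y_press time = 54.5, 2·y_paper + 4·y_press time = 25.
This yields shadow prices y_paper = 8.5, y_press time = 2.
Reduced cost of flyers: c₃ − yᵀa₃ = 6.5 − (8.5·1 + 2·2) = 6.5 − 12.5 = -6.

-6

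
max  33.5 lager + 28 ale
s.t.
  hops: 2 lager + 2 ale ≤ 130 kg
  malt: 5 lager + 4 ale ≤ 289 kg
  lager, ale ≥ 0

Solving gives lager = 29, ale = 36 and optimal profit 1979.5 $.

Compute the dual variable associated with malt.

At the optimum: hops uses 130 of 130 (binding); malt uses 289 of 289 (binding).
From A_Bᵀ y = c: 2·y_hops + 5·y_malt = 33.5; 2·y_hops + 4·y_malt = 28.
Solving: y_hops = 3, y_malt = 5.5.
Shadow price of malt = 5.5.

5.5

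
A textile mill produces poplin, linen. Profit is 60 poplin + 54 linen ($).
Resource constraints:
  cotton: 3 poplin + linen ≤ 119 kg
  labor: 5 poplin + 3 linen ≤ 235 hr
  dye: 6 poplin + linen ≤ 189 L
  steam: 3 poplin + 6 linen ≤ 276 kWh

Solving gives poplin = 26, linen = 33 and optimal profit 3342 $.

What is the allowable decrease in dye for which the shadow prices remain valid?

143

Binding constraints: dye, steam. The basis is B = [[6,1],[3,6]] with det 33.
Per unit decrease in dye, x* moves by d = (-0.1818, 0.0909).
The basis stays optimal until poplin reaches 0; allowable decrease = 143 L.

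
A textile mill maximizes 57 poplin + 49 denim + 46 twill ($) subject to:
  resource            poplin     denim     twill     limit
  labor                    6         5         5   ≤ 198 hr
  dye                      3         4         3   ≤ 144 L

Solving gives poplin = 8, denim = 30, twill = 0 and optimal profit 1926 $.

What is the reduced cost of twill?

-2

Both labor and dye are binding at x*.
Dual feasibility on the basic columns requires 6·y_labor + 3·y_dye = 57, 5·y_labor + 4·y_dye = 49.
→ y_labor = 9 and y_dye = 1.
Reduced cost of twill: c₃ − yᵀa₃ = 46 − (9·5 + 1·3) = 46 − 48 = -2.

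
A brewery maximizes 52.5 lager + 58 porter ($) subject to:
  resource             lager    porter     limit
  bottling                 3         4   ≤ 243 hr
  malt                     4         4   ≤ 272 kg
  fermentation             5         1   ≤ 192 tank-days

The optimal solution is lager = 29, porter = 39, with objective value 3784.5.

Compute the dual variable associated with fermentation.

0

Check each constraint at x*: bottling 243/243 (tight); malt 272/272 (tight); fermentation 184/192 (slack 8).
Slack constraints have shadow price 0 (complementary slackness).
The binding rows give the dual system: 3·y_bottling + 4·y_malt = 52.5 and 4·y_bottling + 4·y_malt = 58.
This yields shadow prices y_bottling = 5.5, y_malt = 9.
Shadow price of fermentation = 0.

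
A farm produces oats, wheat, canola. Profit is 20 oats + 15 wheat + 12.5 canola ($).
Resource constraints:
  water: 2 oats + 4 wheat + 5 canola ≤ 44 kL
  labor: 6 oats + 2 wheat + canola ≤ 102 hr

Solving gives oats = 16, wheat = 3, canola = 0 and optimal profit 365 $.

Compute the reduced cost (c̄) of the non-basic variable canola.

Check each constraint at x*: water 44/44 (tight); labor 102/102 (tight).
The binding rows give the dual system: 2·y_water + 6·y_labor = 20 and 4·y_water + 2·y_labor = 15.
This yields shadow prices y_water = 2.5, y_labor = 2.5.
Reduced cost of canola: c₃ − yᵀa₃ = 12.5 − (2.5·5 + 2.5·1) = 12.5 − 15 = -2.5.

-2.5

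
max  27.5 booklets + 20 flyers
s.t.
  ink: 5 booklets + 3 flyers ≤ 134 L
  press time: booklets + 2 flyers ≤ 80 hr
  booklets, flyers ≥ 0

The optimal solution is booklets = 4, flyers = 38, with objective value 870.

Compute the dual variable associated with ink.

5

Both ink and press time are binding at x*.
The binding rows give the dual system: 5·y_ink + 1·y_press time = 27.5 and 3·y_ink + 2·y_press time = 20.
→ y_ink = 5 and y_press time = 2.5.
Shadow price of ink = 5.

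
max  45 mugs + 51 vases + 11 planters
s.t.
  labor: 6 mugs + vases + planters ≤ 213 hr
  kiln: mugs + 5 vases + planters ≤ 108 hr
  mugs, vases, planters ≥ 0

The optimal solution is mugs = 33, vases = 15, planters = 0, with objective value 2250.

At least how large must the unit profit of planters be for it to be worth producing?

Check each constraint at x*: labor 213/213 (tight); kiln 108/108 (tight).
Dual feasibility on the basic columns requires 6·y_labor + 1·y_kiln = 45, 1·y_labor + 5·y_kiln = 51.
Solving: y_labor = 6, y_kiln = 9.
planters enters the basis when its profit ≥ yᵀa₃ = 6·1 + 9·1 = 15.

15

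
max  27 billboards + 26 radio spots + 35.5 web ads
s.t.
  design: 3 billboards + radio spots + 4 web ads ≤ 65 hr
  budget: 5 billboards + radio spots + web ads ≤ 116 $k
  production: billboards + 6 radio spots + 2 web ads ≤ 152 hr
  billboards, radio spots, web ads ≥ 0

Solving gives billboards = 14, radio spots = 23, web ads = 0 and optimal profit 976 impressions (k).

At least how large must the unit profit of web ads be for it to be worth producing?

Check each constraint at x*: design 65/65 (tight); budget 93/116 (slack 23); production 152/152 (tight).
By complementary slackness, y = 0 for the non-binding constraint.
Dual feasibility on the basic columns requires 3·y_design + 1·y_production = 27, 1·y_design + 6·y_production = 26.
Solving: y_design = 8, y_production = 3.
web ads enters the basis when its profit ≥ yᵀa₃ = 8·4 + 3·2 = 38.

38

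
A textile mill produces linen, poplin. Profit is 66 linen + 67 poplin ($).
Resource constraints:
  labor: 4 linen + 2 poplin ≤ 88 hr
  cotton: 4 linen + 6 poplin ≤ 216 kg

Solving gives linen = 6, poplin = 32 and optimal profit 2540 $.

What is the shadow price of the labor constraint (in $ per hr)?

At the optimum: labor uses 88 of 88 (binding); cotton uses 216 of 216 (binding).
The binding rows give the dual system: 4·y_labor + 4·y_cotton = 66 and 2·y_labor + 6·y_cotton = 67.
Solving: y_labor = 8, y_cotton = 8.5.
Shadow price of labor = 8.

8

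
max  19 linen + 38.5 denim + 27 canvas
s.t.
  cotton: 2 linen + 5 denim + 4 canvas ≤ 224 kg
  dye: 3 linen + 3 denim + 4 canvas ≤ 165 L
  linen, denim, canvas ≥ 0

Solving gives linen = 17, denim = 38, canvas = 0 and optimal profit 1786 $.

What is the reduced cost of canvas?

Both cotton and dye are binding at x*.
The binding rows give the dual system: 2·y_cotton + 3·y_dye = 19 and 5·y_cotton + 3·y_dye = 38.5.
Solving: y_cotton = 6.5, y_dye = 2.
Reduced cost of canvas: c₃ − yᵀa₃ = 27 − (6.5·4 + 2·4) = 27 − 34 = -7.

-7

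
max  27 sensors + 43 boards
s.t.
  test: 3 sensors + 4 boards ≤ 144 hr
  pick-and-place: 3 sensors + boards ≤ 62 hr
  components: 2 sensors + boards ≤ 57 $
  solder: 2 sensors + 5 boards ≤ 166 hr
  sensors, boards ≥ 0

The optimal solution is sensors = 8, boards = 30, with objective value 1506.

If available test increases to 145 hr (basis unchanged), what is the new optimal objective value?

1513

At the optimum: test uses 144 of 144 (binding); pick-and-place uses 54 of 62 (slack = 8); components uses 46 of 57 (slack = 11); solder uses 166 of 166 (binding).
By complementary slackness, y = 0 for the non-binding constraints.
The binding rows give the dual system: 3·y_test + 2·y_solder = 27 and 4·y_test + 5·y_solder = 43.
Solving: y_test = 7, y_solder = 3.
Δz = y_test·Δb = 7 × (1) = 7, so new z* = 1506 + 7 = 1513.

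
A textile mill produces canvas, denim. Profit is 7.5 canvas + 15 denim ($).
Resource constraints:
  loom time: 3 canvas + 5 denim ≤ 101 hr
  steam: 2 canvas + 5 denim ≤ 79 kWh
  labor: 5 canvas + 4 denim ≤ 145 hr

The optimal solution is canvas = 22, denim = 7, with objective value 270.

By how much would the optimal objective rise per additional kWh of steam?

Binding: loom time and steam. Non-binding: labor (7 unused).
Slack constraints have shadow price 0 (complementary slackness).
From A_Bᵀ y = c: 3·y_loom time + 2·y_steam = 7.5; 5·y_loom time + 5·y_steam = 15.
Solving: y_loom time = 1.5, y_steam = 1.5.
Shadow price of steam = 1.5.

1.5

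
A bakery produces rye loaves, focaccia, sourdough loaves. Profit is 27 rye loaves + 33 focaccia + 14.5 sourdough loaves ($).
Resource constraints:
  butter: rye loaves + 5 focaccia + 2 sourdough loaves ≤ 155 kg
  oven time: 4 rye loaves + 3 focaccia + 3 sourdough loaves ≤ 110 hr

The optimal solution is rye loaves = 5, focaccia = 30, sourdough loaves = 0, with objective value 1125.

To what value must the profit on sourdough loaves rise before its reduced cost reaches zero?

Both butter and oven time are binding at x*.
The binding rows give the dual system: 1·y_butter + 4·y_oven time = 27 and 5·y_butter + 3·y_oven time = 33.
This yields shadow prices y_butter = 3, y_oven time = 6.
sourdough loaves enters the basis when its profit ≥ yᵀa₃ = 3·2 + 6·3 = 24.

24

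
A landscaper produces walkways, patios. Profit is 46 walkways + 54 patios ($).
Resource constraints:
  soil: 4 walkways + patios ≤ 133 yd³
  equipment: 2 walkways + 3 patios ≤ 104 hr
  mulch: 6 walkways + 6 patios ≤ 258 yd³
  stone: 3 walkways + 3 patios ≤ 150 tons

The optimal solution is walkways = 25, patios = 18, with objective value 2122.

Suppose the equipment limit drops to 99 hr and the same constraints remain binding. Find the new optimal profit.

At the optimum: soil uses 118 of 133 (slack = 15); equipment uses 104 of 104 (binding); mulch uses 258 of 258 (binding); stone uses 129 of 150 (slack = 21).
Slack constraints have shadow price 0 (complementary slackness).
Dual feasibility on the basic columns requires 2·y_equipment + 6·y_mulch = 46, 3·y_equipment + 6·y_mulch = 54.
This yields shadow prices y_equipment = 8, y_mulch = 5.
Δz = y_equipment·Δb = 8 × (-5) = -40, so new z* = 2122 − 40 = 2082.

2082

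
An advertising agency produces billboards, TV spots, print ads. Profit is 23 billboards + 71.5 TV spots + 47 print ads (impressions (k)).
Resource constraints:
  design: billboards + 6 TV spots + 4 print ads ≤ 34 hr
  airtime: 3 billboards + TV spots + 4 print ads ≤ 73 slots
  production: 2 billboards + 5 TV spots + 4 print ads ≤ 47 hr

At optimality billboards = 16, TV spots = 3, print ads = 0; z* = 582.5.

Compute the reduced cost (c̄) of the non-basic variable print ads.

-7

Binding: design and production. Non-binding: airtime (22 unused).
By complementary slackness, y = 0 for the non-binding constraint.
The binding rows give the dual system: 1·y_design + 2·y_production = 23 and 6·y_design + 5·y_production = 71.5.
Solving: y_design = 4, y_production = 9.5.
Reduced cost of print ads: c₃ − yᵀa₃ = 47 − (4·4 + 9.5·4) = 47 − 54 = -7.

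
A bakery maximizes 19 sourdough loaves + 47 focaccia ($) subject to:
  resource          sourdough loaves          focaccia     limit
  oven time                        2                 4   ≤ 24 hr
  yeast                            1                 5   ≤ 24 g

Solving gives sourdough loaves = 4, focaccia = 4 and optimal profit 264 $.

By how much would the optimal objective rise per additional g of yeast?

3

At the optimum: oven time uses 24 of 24 (binding); yeast uses 24 of 24 (binding).
The binding rows give the dual system: 2·y_oven time + 1·y_yeast = 19 and 4·y_oven time + 5·y_yeast = 47.
This yields shadow prices y_oven time = 8, y_yeast = 3.
Shadow price of yeast = 3.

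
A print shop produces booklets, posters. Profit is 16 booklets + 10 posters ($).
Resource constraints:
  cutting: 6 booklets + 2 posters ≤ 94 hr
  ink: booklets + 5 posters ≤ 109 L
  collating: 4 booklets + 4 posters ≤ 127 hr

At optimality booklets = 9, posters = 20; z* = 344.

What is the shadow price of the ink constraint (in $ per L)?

Binding: cutting and ink. Non-binding: collating (11 unused).
Since collating is not tight, its dual is 0.
From A_Bᵀ y = c: 6·y_cutting + 1·y_ink = 16; 2·y_cutting + 5·y_ink = 10.
Solving: y_cutting = 2.5, y_ink = 1.
Shadow price of ink = 1.

1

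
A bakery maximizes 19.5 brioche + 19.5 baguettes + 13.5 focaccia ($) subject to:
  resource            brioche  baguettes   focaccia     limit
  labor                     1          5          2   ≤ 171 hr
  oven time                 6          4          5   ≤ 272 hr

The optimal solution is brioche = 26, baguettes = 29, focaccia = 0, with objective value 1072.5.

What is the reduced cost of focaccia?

At the optimum: labor uses 171 of 171 (binding); oven time uses 272 of 272 (binding).
The binding rows give the dual system: 1·y_labor + 6·y_oven time = 19.5 and 5·y_labor + 4·y_oven time = 19.5.
This yields shadow prices y_labor = 1.5, y_oven time = 3.
Reduced cost of focaccia: c₃ − yᵀa₃ = 13.5 − (1.5·2 + 3·5) = 13.5 − 18 = -4.5.

-4.5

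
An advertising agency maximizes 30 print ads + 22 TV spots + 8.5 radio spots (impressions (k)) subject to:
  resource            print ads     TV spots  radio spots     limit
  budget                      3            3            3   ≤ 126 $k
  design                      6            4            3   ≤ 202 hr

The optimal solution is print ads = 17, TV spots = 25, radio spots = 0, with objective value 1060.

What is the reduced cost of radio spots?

-9.5

Check each constraint at x*: budget 126/126 (tight); design 202/202 (tight).
The binding rows give the dual system: 3·y_budget + 6·y_design = 30 and 3·y_budget + 4·y_design = 22.
Solving: y_budget = 2, y_design = 4.
Reduced cost of radio spots: c₃ − yᵀa₃ = 8.5 − (2·3 + 4·3) = 8.5 − 18 = -9.5.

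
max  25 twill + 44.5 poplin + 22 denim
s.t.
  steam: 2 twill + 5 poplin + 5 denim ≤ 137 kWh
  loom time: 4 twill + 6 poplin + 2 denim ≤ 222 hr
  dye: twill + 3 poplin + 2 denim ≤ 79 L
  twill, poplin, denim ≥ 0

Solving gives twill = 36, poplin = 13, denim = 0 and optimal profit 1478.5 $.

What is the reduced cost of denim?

-4.5

Binding: steam and loom time. Non-binding: dye (4 unused).
Slack constraints have shadow price 0 (complementary slackness).
From A_Bᵀ y = c: 2·y_steam + 4·y_loom time = 25; 5·y_steam + 6·y_loom time = 44.5.
Solving: y_steam = 3.5, y_loom time = 4.5.
Reduced cost of denim: c₃ − yᵀa₃ = 22 − (3.5·5 + 4.5·2) = 22 − 26.5 = -4.5.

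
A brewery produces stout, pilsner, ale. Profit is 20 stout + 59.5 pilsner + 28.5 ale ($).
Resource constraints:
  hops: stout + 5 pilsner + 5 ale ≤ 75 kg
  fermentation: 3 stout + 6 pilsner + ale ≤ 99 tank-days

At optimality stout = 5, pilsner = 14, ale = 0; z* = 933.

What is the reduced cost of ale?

Both hops and fermentation are binding at x*.
From A_Bᵀ y = c: 1·y_hops + 3·y_fermentation = 20; 5·y_hops + 6·y_fermentation = 59.5.
This yields shadow prices y_hops = 6.5, y_fermentation = 4.5.
Reduced cost of ale: c₃ − yᵀa₃ = 28.5 − (6.5·5 + 4.5·1) = 28.5 − 37 = -8.5.

-8.5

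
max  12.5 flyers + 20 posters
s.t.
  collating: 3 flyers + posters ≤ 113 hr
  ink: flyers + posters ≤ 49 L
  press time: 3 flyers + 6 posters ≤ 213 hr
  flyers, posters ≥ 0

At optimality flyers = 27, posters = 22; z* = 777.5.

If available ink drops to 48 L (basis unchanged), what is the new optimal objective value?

772.5

At the optimum: collating uses 103 of 113 (slack = 10); ink uses 49 of 49 (binding); press time uses 213 of 213 (binding).
Since collating is not tight, its dual is 0.
Dual feasibility on the basic columns requires 1·y_ink + 3·y_press time = 12.5, 1·y_ink + 6·y_press time = 20.
Solving: y_ink = 5, y_press time = 2.5.
Δz = y_ink·Δb = 5 × (-1) = -5, so new z* = 777.5 − 5 = 772.5.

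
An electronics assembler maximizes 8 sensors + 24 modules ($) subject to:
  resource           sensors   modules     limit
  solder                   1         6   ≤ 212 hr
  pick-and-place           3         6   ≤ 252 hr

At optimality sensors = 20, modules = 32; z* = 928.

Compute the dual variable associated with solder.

At the optimum: solder uses 212 of 212 (binding); pick-and-place uses 252 of 252 (binding).
Dual feasibility on the basic columns requires 1·y_solder + 3·y_pick-and-place = 8, 6·y_solder + 6·y_pick-and-place = 24.
Solving: y_solder = 2, y_pick-and-place = 2.
Shadow price of solder = 2.

2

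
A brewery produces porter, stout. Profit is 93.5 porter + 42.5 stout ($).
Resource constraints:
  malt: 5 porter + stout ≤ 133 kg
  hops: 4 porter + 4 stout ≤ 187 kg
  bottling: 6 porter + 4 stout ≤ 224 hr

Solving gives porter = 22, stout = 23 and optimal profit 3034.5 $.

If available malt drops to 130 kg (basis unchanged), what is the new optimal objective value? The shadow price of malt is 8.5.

Δb = -3, so new z* = 3034.5 + (8.5)·(-3) = 3034.5 − 25.5 = 3009.

3009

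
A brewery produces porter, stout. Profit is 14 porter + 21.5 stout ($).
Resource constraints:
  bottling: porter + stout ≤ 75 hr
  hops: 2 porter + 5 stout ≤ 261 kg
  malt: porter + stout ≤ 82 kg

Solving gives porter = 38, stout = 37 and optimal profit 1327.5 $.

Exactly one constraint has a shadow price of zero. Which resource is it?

malt

bottling: 75/75 (binding)
hops: 261/261 (binding)
malt: 75/82 (slack 7)
By complementary slackness, a constraint with positive slack has shadow price 0 → malt.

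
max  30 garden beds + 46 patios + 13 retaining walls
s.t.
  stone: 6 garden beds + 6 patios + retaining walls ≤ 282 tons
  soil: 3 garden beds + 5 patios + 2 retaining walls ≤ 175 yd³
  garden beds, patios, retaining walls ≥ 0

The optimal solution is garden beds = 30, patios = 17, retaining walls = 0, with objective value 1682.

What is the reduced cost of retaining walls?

-4

At the optimum: stone uses 282 of 282 (binding); soil uses 175 of 175 (binding).
From A_Bᵀ y = c: 6·y_stone + 3·y_soil = 30; 6·y_stone + 5·y_soil = 46.
→ y_stone = 1 and y_soil = 8.
Reduced cost of retaining walls: c₃ − yᵀa₃ = 13 − (1·1 + 8·2) = 13 − 17 = -4.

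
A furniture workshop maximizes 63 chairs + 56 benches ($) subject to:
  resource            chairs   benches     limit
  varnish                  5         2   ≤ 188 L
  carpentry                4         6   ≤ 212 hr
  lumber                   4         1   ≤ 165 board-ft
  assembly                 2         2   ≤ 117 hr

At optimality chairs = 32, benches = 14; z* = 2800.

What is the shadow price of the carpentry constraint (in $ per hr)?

Check each constraint at x*: varnish 188/188 (tight); carpentry 212/212 (tight); lumber 142/165 (slack 23); assembly 92/117 (slack 25).
Slack constraints have shadow price 0 (complementary slackness).
Dual feasibility on the basic columns requires 5·y_varnish + 4·y_carpentry = 63, 2·y_varnish + 6·y_carpentry = 56.
Solving: y_varnish = 7, y_carpentry = 7.
Shadow price of carpentry = 7.

7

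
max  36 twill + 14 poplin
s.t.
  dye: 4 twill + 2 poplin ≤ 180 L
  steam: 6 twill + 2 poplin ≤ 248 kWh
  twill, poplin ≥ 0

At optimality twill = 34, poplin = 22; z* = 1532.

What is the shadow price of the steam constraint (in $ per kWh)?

At the optimum: dye uses 180 of 180 (binding); steam uses 248 of 248 (binding).
Dual feasibility on the basic columns requires 4·y_dye + 6·y_steam = 36, 2·y_dye + 2·y_steam = 14.
This yields shadow prices y_dye = 3, y_steam = 4.
Shadow price of steam = 4.

4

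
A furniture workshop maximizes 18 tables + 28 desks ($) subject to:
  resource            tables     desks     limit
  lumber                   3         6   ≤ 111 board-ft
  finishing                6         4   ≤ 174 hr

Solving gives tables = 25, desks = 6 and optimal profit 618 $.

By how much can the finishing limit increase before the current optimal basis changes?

48

Binding constraints: lumber, finishing. The basis is B = [[3,6],[6,4]] with det -24.
Per unit increase in finishing, x* moves by d = (0.25, -0.125).
The basis stays optimal until desks reaches 0; allowable increase = 48 hr.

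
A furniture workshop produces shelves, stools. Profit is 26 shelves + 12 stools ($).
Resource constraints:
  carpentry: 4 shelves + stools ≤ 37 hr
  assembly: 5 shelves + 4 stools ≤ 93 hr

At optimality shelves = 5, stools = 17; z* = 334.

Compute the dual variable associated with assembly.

2

At the optimum: carpentry uses 37 of 37 (binding); assembly uses 93 of 93 (binding).
Dual feasibility on the basic columns requires 4·y_carpentry + 5·y_assembly = 26, 1·y_carpentry + 4·y_assembly = 12.
→ y_carpentry = 4 and y_assembly = 2.
Shadow price of assembly = 2.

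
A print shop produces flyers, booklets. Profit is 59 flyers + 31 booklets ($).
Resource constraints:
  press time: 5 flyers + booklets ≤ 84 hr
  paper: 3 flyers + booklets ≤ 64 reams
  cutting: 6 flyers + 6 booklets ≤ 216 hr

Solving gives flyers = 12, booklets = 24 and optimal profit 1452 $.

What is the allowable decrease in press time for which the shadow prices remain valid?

Binding constraints: press time, cutting. The basis is B = [[5,1],[6,6]] with det 24.
Per unit decrease in press time, x* moves by d = (-0.25, 0.25).
The basis stays optimal until flyers reaches 0; allowable decrease = 48 hr.

48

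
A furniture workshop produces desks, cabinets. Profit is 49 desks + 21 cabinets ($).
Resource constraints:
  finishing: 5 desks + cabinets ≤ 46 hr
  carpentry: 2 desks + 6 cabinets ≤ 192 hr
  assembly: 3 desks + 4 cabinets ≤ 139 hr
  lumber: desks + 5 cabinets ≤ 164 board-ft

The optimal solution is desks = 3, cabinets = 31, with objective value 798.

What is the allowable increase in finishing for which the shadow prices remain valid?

Binding constraints: finishing, carpentry. The basis is B = [[5,1],[2,6]] with det 28.
Per unit increase in finishing, x* moves by d = (0.2143, -0.0714).
The basis stays optimal until assembly becomes binding; allowable increase = 16.8 hr.

16.8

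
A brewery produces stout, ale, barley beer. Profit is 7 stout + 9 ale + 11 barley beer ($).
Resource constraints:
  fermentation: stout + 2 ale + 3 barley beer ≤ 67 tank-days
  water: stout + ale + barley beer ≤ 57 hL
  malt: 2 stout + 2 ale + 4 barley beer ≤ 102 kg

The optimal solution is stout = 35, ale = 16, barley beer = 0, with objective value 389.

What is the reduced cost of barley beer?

-5

Check each constraint at x*: fermentation 67/67 (tight); water 51/57 (slack 6); malt 102/102 (tight).
By complementary slackness, y = 0 for the non-binding constraint.
The binding rows give the dual system: 1·y_fermentation + 2·y_malt = 7 and 2·y_fermentation + 2·y_malt = 9.
Solving: y_fermentation = 2, y_malt = 2.5.
Reduced cost of barley beer: c₃ − yᵀa₃ = 11 − (2·3 + 2.5·4) = 11 − 16 = -5.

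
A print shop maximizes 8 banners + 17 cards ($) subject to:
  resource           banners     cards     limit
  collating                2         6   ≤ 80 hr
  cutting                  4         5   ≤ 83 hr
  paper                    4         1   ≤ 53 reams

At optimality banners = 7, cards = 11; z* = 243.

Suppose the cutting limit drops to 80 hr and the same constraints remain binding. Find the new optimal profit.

240

Check each constraint at x*: collating 80/80 (tight); cutting 83/83 (tight); paper 39/53 (slack 14).
By complementary slackness, y = 0 for the non-binding constraint.
The binding rows give the dual system: 2·y_collating + 4·y_cutting = 8 and 6·y_collating + 5·y_cutting = 17.
Solving: y_collating = 2, y_cutting = 1.
Δz = y_cutting·Δb = 1 × (-3) = -3, so new z* = 243 − 3 = 240.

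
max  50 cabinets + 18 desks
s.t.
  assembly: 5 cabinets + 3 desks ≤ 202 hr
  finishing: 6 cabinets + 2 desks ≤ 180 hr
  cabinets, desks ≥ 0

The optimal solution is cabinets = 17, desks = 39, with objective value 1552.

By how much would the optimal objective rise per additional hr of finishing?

Check each constraint at x*: assembly 202/202 (tight); finishing 180/180 (tight).
Dual feasibility on the basic columns requires 5·y_assembly + 6·y_finishing = 50, 3·y_assembly + 2·y_finishing = 18.
Solving: y_assembly = 1, y_finishing = 7.5.
Shadow price of finishing = 7.5.

7.5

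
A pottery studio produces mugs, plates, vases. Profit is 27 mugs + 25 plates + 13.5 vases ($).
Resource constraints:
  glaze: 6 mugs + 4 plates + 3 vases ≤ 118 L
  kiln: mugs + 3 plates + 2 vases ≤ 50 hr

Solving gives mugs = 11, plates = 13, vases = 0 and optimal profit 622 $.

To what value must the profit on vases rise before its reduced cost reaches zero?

18

Both glaze and kiln are binding at x*.
The binding rows give the dual system: 6·y_glaze + 1·y_kiln = 27 and 4·y_glaze + 3·y_kiln = 25.
→ y_glaze = 4 and y_kiln = 3.
vases enters the basis when its profit ≥ yᵀa₃ = 4·3 + 3·2 = 18.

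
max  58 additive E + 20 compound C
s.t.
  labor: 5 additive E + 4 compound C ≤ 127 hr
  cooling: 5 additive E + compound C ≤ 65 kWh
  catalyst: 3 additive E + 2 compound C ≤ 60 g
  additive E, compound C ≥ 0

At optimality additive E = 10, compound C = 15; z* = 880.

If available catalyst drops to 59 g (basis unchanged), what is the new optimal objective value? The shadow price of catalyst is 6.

Δb = -1, so new z* = 880 + (6)·(-1) = 880 − 6 = 874.

874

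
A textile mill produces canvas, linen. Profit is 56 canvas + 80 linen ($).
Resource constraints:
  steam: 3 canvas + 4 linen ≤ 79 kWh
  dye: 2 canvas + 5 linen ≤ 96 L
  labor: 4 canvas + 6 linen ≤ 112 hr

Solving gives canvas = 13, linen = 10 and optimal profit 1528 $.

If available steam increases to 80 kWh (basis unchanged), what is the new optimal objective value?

At the optimum: steam uses 79 of 79 (binding); dye uses 76 of 96 (slack = 20); labor uses 112 of 112 (binding).
Slack constraints have shadow price 0 (complementary slackness).
From A_Bᵀ y = c: 3·y_steam + 4·y_labor = 56; 4·y_steam + 6·y_labor = 80.
→ y_steam = 8 and y_labor = 8.
Δz = y_steam·Δb = 8 × (1) = 8, so new z* = 1528 + 8 = 1536.

1536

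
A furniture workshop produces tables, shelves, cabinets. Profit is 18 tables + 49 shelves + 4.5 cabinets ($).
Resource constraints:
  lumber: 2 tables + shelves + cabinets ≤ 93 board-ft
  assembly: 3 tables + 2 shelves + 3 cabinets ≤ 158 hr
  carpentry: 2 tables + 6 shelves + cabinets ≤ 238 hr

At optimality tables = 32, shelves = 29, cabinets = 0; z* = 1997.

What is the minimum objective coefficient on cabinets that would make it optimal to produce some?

Check each constraint at x*: lumber 93/93 (tight); assembly 154/158 (slack 4); carpentry 238/238 (tight).
By complementary slackness, y = 0 for the non-binding constraint.
From A_Bᵀ y = c: 2·y_lumber + 2·y_carpentry = 18; 1·y_lumber + 6·y_carpentry = 49.
→ y_lumber = 1 and y_carpentry = 8.
cabinets enters the basis when its profit ≥ yᵀa₃ = 1·1 + 8·1 = 9.

9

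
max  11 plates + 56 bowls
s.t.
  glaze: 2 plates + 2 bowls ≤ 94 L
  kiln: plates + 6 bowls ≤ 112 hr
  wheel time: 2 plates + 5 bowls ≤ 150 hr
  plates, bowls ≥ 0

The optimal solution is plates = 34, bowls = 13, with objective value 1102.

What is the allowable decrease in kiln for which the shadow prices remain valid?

65

Binding constraints: glaze, kiln. The basis is B = [[2,2],[1,6]] with det 10.
Per unit decrease in kiln, x* moves by d = (0.2, -0.2).
The basis stays optimal until bowls reaches 0; allowable decrease = 65 hr.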